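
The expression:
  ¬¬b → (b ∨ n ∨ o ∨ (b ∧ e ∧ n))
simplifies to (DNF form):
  True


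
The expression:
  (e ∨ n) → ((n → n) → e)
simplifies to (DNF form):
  e ∨ ¬n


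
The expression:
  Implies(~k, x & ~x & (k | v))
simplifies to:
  k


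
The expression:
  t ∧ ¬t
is never true.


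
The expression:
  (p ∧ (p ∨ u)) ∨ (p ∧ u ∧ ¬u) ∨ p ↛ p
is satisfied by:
  {p: True}


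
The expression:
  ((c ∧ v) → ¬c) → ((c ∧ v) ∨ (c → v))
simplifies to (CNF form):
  v ∨ ¬c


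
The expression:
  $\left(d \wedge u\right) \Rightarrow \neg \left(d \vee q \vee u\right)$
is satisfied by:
  {u: False, d: False}
  {d: True, u: False}
  {u: True, d: False}


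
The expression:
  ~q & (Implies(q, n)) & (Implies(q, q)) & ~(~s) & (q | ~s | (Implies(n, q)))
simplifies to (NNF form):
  s & ~n & ~q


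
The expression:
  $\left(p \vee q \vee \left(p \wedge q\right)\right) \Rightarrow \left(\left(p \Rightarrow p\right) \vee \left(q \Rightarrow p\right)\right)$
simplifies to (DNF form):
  $\text{True}$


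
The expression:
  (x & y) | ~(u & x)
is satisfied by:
  {y: True, u: False, x: False}
  {u: False, x: False, y: False}
  {y: True, x: True, u: False}
  {x: True, u: False, y: False}
  {y: True, u: True, x: False}
  {u: True, y: False, x: False}
  {y: True, x: True, u: True}


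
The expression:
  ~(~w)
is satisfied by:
  {w: True}


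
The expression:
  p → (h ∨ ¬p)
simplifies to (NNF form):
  h ∨ ¬p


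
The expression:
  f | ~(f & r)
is always true.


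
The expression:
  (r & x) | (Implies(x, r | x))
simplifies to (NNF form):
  True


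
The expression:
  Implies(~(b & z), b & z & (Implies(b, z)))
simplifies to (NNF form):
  b & z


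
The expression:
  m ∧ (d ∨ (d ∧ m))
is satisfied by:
  {m: True, d: True}


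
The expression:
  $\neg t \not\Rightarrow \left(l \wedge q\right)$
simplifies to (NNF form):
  $\neg t \wedge \left(\neg l \vee \neg q\right)$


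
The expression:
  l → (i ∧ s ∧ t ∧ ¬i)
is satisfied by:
  {l: False}


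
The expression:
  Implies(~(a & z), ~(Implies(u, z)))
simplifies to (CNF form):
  (a | u) & (u | z) & (a | ~z) & (z | ~z)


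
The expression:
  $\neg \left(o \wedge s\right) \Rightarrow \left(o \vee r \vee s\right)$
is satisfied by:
  {r: True, o: True, s: True}
  {r: True, o: True, s: False}
  {r: True, s: True, o: False}
  {r: True, s: False, o: False}
  {o: True, s: True, r: False}
  {o: True, s: False, r: False}
  {s: True, o: False, r: False}


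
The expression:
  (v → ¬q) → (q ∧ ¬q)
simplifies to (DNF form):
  q ∧ v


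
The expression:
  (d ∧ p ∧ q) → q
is always true.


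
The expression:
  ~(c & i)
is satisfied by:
  {c: False, i: False}
  {i: True, c: False}
  {c: True, i: False}


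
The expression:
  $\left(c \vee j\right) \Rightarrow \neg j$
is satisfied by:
  {j: False}


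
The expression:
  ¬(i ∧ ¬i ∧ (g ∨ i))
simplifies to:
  True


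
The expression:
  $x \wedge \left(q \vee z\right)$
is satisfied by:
  {q: True, z: True, x: True}
  {q: True, x: True, z: False}
  {z: True, x: True, q: False}


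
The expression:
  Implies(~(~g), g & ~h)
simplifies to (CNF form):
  ~g | ~h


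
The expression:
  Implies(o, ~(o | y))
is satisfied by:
  {o: False}


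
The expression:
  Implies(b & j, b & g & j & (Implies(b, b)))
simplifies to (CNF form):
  g | ~b | ~j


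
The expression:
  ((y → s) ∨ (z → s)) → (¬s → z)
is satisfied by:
  {z: True, s: True}
  {z: True, s: False}
  {s: True, z: False}


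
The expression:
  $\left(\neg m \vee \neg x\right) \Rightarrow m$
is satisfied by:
  {m: True}


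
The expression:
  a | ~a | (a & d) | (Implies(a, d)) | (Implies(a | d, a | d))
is always true.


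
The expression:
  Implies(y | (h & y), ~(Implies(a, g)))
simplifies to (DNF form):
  ~y | (a & ~g)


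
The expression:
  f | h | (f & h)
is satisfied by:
  {h: True, f: True}
  {h: True, f: False}
  {f: True, h: False}


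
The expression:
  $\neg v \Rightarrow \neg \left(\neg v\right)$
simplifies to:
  $v$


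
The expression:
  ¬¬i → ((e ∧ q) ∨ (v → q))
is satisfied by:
  {q: True, v: False, i: False}
  {v: False, i: False, q: False}
  {i: True, q: True, v: False}
  {i: True, v: False, q: False}
  {q: True, v: True, i: False}
  {v: True, q: False, i: False}
  {i: True, v: True, q: True}


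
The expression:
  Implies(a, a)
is always true.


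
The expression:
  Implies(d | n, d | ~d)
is always true.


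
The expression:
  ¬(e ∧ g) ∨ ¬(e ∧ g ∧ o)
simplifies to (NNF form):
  ¬e ∨ ¬g ∨ ¬o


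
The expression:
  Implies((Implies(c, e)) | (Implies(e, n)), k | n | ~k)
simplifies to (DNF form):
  True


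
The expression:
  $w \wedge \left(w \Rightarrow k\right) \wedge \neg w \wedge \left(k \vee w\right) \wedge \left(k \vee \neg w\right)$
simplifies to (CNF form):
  $\text{False}$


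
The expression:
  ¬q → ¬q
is always true.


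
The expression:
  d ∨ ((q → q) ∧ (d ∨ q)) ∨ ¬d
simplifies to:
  True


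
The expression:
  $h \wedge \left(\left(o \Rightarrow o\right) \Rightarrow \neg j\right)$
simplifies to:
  $h \wedge \neg j$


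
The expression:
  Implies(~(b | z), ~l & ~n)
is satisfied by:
  {b: True, z: True, n: False, l: False}
  {b: True, z: True, l: True, n: False}
  {b: True, z: True, n: True, l: False}
  {b: True, z: True, l: True, n: True}
  {b: True, n: False, l: False, z: False}
  {b: True, l: True, n: False, z: False}
  {b: True, n: True, l: False, z: False}
  {b: True, l: True, n: True, z: False}
  {z: True, n: False, l: False, b: False}
  {l: True, z: True, n: False, b: False}
  {z: True, n: True, l: False, b: False}
  {l: True, z: True, n: True, b: False}
  {z: False, n: False, l: False, b: False}


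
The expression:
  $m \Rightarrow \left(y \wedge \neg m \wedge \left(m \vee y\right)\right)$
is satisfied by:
  {m: False}


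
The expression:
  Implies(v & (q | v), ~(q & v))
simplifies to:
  ~q | ~v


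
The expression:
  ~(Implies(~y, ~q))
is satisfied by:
  {q: True, y: False}


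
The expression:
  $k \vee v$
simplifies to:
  $k \vee v$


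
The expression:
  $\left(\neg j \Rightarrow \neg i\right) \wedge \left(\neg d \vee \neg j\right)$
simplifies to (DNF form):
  $\left(j \wedge \neg d\right) \vee \left(\neg i \wedge \neg j\right)$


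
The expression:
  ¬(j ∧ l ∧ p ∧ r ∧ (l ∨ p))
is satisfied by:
  {l: False, p: False, r: False, j: False}
  {j: True, l: False, p: False, r: False}
  {r: True, l: False, p: False, j: False}
  {j: True, r: True, l: False, p: False}
  {p: True, j: False, l: False, r: False}
  {j: True, p: True, l: False, r: False}
  {r: True, p: True, j: False, l: False}
  {j: True, r: True, p: True, l: False}
  {l: True, r: False, p: False, j: False}
  {j: True, l: True, r: False, p: False}
  {r: True, l: True, j: False, p: False}
  {j: True, r: True, l: True, p: False}
  {p: True, l: True, r: False, j: False}
  {j: True, p: True, l: True, r: False}
  {r: True, p: True, l: True, j: False}


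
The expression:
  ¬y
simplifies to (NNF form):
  ¬y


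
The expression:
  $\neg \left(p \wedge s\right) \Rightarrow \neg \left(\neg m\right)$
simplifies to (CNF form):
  $\left(m \vee p\right) \wedge \left(m \vee s\right)$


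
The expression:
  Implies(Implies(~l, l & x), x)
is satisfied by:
  {x: True, l: False}
  {l: False, x: False}
  {l: True, x: True}


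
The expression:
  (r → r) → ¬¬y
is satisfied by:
  {y: True}


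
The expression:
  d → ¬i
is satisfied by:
  {d: False, i: False}
  {i: True, d: False}
  {d: True, i: False}


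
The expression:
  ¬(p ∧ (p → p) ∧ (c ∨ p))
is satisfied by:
  {p: False}


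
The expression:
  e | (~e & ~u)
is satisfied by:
  {e: True, u: False}
  {u: False, e: False}
  {u: True, e: True}


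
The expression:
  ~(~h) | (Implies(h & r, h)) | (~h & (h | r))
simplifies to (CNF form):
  True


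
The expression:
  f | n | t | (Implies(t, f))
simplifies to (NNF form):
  True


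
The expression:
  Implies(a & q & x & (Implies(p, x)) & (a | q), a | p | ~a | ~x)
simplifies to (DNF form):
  True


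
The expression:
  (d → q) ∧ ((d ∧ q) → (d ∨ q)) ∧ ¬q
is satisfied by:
  {q: False, d: False}


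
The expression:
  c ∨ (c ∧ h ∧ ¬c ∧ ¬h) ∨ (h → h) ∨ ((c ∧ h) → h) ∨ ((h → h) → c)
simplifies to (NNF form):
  True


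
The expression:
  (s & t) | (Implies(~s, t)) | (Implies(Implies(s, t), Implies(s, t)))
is always true.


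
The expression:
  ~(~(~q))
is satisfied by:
  {q: False}


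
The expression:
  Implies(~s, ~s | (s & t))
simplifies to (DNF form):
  True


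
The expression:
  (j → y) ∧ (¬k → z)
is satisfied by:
  {k: True, z: True, y: True, j: False}
  {k: True, z: True, y: False, j: False}
  {k: True, y: True, j: False, z: False}
  {k: True, y: False, j: False, z: False}
  {z: True, y: True, j: False, k: False}
  {z: True, y: False, j: False, k: False}
  {k: True, j: True, y: True, z: True}
  {k: True, j: True, y: True, z: False}
  {j: True, y: True, z: True, k: False}


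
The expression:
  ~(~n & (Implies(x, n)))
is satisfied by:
  {n: True, x: True}
  {n: True, x: False}
  {x: True, n: False}


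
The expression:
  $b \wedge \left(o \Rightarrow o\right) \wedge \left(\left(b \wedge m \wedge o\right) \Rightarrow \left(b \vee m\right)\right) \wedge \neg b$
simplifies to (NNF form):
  $\text{False}$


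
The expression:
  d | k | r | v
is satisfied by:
  {r: True, d: True, k: True, v: True}
  {r: True, d: True, k: True, v: False}
  {r: True, d: True, v: True, k: False}
  {r: True, d: True, v: False, k: False}
  {r: True, k: True, v: True, d: False}
  {r: True, k: True, v: False, d: False}
  {r: True, k: False, v: True, d: False}
  {r: True, k: False, v: False, d: False}
  {d: True, k: True, v: True, r: False}
  {d: True, k: True, v: False, r: False}
  {d: True, v: True, k: False, r: False}
  {d: True, v: False, k: False, r: False}
  {k: True, v: True, d: False, r: False}
  {k: True, d: False, v: False, r: False}
  {v: True, d: False, k: False, r: False}


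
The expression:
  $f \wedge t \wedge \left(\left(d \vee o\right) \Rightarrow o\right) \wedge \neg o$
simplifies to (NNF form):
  $f \wedge t \wedge \neg d \wedge \neg o$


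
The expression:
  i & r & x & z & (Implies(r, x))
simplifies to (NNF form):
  i & r & x & z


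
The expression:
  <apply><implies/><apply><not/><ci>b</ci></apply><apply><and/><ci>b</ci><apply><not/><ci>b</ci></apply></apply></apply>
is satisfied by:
  {b: True}


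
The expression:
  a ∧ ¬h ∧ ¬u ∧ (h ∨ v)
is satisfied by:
  {a: True, v: True, u: False, h: False}


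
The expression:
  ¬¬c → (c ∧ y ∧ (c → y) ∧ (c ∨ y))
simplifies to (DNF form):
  y ∨ ¬c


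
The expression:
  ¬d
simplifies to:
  ¬d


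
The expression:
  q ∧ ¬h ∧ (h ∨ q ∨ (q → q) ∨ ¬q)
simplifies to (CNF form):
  q ∧ ¬h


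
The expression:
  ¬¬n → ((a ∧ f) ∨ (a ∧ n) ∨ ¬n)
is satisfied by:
  {a: True, n: False}
  {n: False, a: False}
  {n: True, a: True}


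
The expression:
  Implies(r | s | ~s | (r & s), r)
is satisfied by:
  {r: True}


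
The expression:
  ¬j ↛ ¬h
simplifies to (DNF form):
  h ∧ ¬j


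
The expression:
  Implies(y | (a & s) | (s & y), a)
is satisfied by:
  {a: True, y: False}
  {y: False, a: False}
  {y: True, a: True}


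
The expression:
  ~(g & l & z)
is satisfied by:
  {l: False, z: False, g: False}
  {g: True, l: False, z: False}
  {z: True, l: False, g: False}
  {g: True, z: True, l: False}
  {l: True, g: False, z: False}
  {g: True, l: True, z: False}
  {z: True, l: True, g: False}


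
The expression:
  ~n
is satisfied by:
  {n: False}


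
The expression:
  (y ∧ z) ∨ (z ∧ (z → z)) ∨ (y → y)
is always true.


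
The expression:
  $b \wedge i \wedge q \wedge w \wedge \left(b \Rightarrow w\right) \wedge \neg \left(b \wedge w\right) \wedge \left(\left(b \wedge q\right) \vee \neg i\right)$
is never true.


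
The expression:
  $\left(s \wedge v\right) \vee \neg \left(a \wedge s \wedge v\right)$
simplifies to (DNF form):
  $\text{True}$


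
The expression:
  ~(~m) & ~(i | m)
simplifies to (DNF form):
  False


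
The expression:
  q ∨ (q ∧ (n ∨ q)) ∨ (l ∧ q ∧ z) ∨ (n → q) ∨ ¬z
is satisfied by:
  {q: True, z: False, n: False}
  {z: False, n: False, q: False}
  {n: True, q: True, z: False}
  {n: True, z: False, q: False}
  {q: True, z: True, n: False}
  {z: True, q: False, n: False}
  {n: True, z: True, q: True}


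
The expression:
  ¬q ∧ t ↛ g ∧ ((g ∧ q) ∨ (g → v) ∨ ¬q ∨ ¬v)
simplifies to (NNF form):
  t ∧ ¬g ∧ ¬q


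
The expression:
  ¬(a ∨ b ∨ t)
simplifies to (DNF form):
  ¬a ∧ ¬b ∧ ¬t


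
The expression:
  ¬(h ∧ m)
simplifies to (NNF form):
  ¬h ∨ ¬m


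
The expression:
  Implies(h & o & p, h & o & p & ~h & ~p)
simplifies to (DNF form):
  ~h | ~o | ~p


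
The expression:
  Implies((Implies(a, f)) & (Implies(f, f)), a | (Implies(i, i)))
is always true.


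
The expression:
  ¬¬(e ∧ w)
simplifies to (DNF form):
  e ∧ w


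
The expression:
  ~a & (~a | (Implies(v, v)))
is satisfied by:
  {a: False}


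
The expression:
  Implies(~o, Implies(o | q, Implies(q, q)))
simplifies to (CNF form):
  True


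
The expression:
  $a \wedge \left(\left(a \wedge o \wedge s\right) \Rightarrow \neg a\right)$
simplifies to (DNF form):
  $\left(a \wedge \neg o\right) \vee \left(a \wedge \neg s\right)$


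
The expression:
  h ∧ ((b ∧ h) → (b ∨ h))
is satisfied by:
  {h: True}


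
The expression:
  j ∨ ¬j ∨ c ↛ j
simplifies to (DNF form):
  True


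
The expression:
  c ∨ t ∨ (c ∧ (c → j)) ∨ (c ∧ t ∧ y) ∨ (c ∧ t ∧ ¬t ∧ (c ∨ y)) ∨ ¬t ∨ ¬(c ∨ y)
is always true.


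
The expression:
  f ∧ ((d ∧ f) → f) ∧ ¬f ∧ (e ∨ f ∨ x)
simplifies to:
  False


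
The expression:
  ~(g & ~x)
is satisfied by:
  {x: True, g: False}
  {g: False, x: False}
  {g: True, x: True}


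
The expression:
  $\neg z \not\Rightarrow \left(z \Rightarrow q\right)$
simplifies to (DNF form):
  $\text{False}$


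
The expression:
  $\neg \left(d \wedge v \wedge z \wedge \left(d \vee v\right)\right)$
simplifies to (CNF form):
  $\neg d \vee \neg v \vee \neg z$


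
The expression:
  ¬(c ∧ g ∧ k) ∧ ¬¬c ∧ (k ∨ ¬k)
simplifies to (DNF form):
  (c ∧ ¬g) ∨ (c ∧ ¬k)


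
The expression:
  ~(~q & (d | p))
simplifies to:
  q | (~d & ~p)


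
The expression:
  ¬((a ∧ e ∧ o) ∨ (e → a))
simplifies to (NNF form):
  e ∧ ¬a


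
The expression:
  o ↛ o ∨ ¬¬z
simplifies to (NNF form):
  z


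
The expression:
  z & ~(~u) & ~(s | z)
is never true.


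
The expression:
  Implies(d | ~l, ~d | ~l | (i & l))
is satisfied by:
  {i: True, l: False, d: False}
  {l: False, d: False, i: False}
  {i: True, d: True, l: False}
  {d: True, l: False, i: False}
  {i: True, l: True, d: False}
  {l: True, i: False, d: False}
  {i: True, d: True, l: True}


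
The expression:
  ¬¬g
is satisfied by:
  {g: True}


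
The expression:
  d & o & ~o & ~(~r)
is never true.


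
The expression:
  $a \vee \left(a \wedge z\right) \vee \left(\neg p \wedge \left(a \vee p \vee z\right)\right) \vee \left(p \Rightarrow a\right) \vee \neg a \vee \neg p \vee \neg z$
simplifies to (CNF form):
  $\text{True}$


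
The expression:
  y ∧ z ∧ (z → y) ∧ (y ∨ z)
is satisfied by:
  {z: True, y: True}


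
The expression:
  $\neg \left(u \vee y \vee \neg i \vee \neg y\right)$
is never true.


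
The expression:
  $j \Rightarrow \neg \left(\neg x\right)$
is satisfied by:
  {x: True, j: False}
  {j: False, x: False}
  {j: True, x: True}


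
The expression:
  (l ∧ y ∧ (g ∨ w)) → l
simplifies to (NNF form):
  True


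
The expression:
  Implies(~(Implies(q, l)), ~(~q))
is always true.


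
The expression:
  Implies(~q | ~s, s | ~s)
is always true.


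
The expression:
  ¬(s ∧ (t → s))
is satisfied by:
  {s: False}


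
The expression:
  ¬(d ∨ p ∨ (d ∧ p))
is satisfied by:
  {d: False, p: False}


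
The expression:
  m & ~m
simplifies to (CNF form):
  False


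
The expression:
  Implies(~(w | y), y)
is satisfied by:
  {y: True, w: True}
  {y: True, w: False}
  {w: True, y: False}


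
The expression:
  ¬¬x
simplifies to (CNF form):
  x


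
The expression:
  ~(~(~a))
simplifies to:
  ~a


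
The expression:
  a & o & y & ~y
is never true.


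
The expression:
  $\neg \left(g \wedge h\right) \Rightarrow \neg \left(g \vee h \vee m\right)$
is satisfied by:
  {g: True, h: True, m: False}
  {g: True, h: True, m: True}
  {m: False, g: False, h: False}


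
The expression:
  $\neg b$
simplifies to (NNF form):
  $\neg b$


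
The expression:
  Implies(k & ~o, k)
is always true.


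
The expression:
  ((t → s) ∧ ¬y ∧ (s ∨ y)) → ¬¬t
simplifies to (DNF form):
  t ∨ y ∨ ¬s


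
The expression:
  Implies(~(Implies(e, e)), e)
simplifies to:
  True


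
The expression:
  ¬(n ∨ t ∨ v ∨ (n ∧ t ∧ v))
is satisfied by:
  {n: False, v: False, t: False}


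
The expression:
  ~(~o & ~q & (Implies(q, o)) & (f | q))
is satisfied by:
  {q: True, o: True, f: False}
  {q: True, o: False, f: False}
  {o: True, q: False, f: False}
  {q: False, o: False, f: False}
  {f: True, q: True, o: True}
  {f: True, q: True, o: False}
  {f: True, o: True, q: False}


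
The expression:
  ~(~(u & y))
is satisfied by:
  {u: True, y: True}


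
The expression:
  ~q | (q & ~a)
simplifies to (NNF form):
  ~a | ~q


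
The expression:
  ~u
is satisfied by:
  {u: False}


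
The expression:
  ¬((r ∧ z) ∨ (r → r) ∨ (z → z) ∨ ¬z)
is never true.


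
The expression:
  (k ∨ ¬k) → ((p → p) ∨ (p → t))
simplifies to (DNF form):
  True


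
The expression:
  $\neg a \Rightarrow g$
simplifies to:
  $a \vee g$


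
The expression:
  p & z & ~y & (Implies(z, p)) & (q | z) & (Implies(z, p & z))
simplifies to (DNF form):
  p & z & ~y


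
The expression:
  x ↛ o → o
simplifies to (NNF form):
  o ∨ ¬x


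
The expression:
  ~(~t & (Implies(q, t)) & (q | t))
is always true.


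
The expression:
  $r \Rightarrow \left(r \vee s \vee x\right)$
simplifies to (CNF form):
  $\text{True}$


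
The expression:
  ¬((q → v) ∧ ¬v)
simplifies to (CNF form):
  q ∨ v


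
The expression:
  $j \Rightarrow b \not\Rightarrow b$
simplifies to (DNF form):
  $\neg j$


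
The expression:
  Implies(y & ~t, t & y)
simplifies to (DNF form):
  t | ~y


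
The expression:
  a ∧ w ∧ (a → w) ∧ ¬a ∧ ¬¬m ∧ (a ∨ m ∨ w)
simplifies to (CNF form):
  False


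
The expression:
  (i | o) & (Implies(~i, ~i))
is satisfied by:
  {i: True, o: True}
  {i: True, o: False}
  {o: True, i: False}


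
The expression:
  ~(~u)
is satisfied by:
  {u: True}


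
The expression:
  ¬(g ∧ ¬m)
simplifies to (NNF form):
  m ∨ ¬g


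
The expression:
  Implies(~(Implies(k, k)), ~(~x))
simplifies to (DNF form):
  True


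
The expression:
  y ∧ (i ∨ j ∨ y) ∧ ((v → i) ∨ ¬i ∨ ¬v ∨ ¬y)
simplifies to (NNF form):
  y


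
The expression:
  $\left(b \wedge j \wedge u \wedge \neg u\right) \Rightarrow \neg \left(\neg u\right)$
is always true.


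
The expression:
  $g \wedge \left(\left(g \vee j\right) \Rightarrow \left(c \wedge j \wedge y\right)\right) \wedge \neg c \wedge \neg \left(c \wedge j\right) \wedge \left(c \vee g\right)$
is never true.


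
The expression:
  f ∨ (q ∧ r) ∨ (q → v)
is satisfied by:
  {r: True, v: True, f: True, q: False}
  {r: True, v: True, f: False, q: False}
  {r: True, f: True, v: False, q: False}
  {r: True, f: False, v: False, q: False}
  {v: True, f: True, r: False, q: False}
  {v: True, f: False, r: False, q: False}
  {f: True, r: False, v: False, q: False}
  {f: False, r: False, v: False, q: False}
  {q: True, r: True, v: True, f: True}
  {q: True, r: True, v: True, f: False}
  {q: True, r: True, f: True, v: False}
  {q: True, r: True, f: False, v: False}
  {q: True, v: True, f: True, r: False}
  {q: True, v: True, f: False, r: False}
  {q: True, f: True, v: False, r: False}


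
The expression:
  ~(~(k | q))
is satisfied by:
  {k: True, q: True}
  {k: True, q: False}
  {q: True, k: False}


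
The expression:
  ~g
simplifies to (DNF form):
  ~g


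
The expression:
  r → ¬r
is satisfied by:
  {r: False}


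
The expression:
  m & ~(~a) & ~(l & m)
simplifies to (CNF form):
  a & m & ~l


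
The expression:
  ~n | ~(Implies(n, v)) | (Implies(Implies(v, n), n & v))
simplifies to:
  True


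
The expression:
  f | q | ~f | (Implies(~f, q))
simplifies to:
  True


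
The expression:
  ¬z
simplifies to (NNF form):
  ¬z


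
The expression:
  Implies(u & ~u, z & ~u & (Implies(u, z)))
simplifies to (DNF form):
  True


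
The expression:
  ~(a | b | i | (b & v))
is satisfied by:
  {b: False, i: False, a: False}


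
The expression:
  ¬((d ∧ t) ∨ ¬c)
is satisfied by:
  {c: True, t: False, d: False}
  {c: True, d: True, t: False}
  {c: True, t: True, d: False}


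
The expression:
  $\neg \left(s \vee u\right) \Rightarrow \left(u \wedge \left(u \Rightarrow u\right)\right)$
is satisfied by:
  {u: True, s: True}
  {u: True, s: False}
  {s: True, u: False}


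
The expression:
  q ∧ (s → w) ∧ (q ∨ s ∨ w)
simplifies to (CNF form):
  q ∧ (w ∨ ¬s)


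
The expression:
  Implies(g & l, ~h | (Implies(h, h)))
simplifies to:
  True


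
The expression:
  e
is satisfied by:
  {e: True}


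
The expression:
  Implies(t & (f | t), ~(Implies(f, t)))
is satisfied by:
  {t: False}


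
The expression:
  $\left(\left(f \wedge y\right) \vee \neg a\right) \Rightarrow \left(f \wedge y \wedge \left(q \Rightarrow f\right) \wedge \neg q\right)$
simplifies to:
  $\left(a \wedge \neg f\right) \vee \left(a \wedge \neg y\right) \vee \left(f \wedge y \wedge \neg q\right)$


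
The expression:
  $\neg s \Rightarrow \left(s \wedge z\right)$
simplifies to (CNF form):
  $s$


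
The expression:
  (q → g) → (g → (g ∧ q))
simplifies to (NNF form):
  q ∨ ¬g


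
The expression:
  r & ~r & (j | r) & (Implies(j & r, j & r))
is never true.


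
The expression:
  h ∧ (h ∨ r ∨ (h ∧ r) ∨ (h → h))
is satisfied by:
  {h: True}


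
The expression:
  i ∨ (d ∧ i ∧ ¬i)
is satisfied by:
  {i: True}


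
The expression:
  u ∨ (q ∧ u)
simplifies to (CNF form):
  u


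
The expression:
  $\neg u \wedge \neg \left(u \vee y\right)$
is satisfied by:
  {u: False, y: False}


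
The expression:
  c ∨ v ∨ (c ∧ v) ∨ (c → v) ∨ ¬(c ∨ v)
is always true.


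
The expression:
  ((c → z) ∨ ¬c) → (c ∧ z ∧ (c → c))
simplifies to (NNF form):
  c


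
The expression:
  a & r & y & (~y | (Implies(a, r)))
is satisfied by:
  {r: True, a: True, y: True}


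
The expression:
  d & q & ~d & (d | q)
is never true.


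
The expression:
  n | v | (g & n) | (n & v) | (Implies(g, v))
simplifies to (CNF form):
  n | v | ~g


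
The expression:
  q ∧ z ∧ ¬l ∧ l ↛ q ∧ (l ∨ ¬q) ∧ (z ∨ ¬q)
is never true.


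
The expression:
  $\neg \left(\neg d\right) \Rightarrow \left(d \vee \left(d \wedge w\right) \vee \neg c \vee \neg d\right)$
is always true.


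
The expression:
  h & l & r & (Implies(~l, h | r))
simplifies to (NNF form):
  h & l & r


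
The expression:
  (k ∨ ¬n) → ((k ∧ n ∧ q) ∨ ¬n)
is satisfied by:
  {q: True, k: False, n: False}
  {k: False, n: False, q: False}
  {n: True, q: True, k: False}
  {n: True, k: False, q: False}
  {q: True, k: True, n: False}
  {k: True, q: False, n: False}
  {n: True, k: True, q: True}


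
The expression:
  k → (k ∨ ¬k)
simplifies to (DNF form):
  True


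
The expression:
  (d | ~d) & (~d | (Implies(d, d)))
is always true.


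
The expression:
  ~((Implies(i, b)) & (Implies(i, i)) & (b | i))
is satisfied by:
  {b: False}


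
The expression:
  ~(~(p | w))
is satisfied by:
  {p: True, w: True}
  {p: True, w: False}
  {w: True, p: False}


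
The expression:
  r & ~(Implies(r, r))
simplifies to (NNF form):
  False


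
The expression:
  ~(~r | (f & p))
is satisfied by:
  {r: True, p: False, f: False}
  {r: True, f: True, p: False}
  {r: True, p: True, f: False}


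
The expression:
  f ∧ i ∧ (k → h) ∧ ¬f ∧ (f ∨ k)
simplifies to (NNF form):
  False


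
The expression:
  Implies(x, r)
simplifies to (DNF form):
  r | ~x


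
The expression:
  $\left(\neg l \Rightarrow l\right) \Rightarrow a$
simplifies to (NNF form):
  $a \vee \neg l$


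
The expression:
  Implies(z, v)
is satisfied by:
  {v: True, z: False}
  {z: False, v: False}
  {z: True, v: True}


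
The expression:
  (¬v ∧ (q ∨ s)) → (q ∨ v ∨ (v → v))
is always true.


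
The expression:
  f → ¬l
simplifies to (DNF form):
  ¬f ∨ ¬l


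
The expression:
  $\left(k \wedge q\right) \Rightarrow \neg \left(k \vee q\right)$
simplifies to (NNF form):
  $\neg k \vee \neg q$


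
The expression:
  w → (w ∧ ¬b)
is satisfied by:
  {w: False, b: False}
  {b: True, w: False}
  {w: True, b: False}


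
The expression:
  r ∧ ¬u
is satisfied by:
  {r: True, u: False}


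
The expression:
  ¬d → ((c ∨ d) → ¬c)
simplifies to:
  d ∨ ¬c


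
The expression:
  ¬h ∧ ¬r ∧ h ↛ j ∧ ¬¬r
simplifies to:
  False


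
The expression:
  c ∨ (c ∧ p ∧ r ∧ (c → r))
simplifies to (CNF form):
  c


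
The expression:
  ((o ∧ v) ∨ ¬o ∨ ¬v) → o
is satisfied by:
  {o: True}


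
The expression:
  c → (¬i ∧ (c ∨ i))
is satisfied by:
  {c: False, i: False}
  {i: True, c: False}
  {c: True, i: False}


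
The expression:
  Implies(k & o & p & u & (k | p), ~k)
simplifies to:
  ~k | ~o | ~p | ~u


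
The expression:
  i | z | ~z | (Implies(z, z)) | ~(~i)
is always true.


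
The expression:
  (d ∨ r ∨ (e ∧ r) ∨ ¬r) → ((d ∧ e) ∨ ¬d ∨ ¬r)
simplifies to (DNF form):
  e ∨ ¬d ∨ ¬r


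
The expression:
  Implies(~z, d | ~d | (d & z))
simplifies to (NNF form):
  True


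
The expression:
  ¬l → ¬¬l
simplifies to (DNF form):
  l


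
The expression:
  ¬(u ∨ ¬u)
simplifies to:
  False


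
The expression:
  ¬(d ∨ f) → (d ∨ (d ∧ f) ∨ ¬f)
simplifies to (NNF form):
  True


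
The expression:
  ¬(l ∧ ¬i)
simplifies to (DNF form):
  i ∨ ¬l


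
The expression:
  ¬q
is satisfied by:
  {q: False}


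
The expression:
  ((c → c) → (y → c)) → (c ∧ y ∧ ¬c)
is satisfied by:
  {y: True, c: False}


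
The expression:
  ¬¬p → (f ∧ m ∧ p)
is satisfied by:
  {m: True, f: True, p: False}
  {m: True, f: False, p: False}
  {f: True, m: False, p: False}
  {m: False, f: False, p: False}
  {m: True, p: True, f: True}


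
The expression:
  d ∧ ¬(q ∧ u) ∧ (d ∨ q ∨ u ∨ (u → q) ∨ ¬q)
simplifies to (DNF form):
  (d ∧ ¬q) ∨ (d ∧ ¬u)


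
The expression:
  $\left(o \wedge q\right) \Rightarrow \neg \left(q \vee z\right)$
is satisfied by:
  {o: False, q: False}
  {q: True, o: False}
  {o: True, q: False}


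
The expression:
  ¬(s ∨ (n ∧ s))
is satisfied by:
  {s: False}


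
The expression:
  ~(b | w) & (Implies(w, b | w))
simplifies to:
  ~b & ~w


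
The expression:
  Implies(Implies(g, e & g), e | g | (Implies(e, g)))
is always true.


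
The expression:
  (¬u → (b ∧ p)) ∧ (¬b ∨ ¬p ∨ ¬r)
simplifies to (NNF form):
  (u ∧ ¬b) ∨ (u ∧ ¬p) ∨ (b ∧ p ∧ ¬r)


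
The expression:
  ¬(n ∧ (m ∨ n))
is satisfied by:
  {n: False}


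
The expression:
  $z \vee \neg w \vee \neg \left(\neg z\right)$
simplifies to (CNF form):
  $z \vee \neg w$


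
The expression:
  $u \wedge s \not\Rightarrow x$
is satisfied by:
  {u: True, s: True, x: False}


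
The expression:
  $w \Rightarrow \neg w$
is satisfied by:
  {w: False}


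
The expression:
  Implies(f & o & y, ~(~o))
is always true.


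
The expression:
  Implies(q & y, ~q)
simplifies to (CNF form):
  ~q | ~y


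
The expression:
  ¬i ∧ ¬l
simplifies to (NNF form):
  ¬i ∧ ¬l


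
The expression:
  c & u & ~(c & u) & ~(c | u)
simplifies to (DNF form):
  False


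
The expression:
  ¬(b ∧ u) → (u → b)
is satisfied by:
  {b: True, u: False}
  {u: False, b: False}
  {u: True, b: True}


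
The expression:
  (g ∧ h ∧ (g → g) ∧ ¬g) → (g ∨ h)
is always true.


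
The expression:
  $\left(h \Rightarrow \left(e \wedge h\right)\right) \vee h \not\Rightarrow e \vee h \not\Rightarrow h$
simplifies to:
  $\text{True}$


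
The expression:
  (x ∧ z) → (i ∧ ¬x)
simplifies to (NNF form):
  ¬x ∨ ¬z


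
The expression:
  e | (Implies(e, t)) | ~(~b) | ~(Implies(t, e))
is always true.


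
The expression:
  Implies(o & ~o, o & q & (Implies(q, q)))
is always true.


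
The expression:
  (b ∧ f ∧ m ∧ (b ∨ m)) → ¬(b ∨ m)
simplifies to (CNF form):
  ¬b ∨ ¬f ∨ ¬m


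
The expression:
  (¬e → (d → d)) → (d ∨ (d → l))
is always true.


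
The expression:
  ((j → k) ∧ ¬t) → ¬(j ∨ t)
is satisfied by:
  {t: True, k: False, j: False}
  {k: False, j: False, t: False}
  {j: True, t: True, k: False}
  {j: True, k: False, t: False}
  {t: True, k: True, j: False}
  {k: True, t: False, j: False}
  {j: True, k: True, t: True}


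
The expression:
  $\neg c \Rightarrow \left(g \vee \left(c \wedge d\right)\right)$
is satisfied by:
  {c: True, g: True}
  {c: True, g: False}
  {g: True, c: False}


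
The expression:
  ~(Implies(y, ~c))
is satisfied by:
  {c: True, y: True}


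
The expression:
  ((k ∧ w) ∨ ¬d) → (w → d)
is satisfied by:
  {d: True, w: False}
  {w: False, d: False}
  {w: True, d: True}


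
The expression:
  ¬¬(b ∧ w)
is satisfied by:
  {w: True, b: True}


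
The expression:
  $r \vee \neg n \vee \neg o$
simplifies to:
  $r \vee \neg n \vee \neg o$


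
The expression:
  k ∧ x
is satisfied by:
  {x: True, k: True}


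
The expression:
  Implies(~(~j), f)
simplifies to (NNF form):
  f | ~j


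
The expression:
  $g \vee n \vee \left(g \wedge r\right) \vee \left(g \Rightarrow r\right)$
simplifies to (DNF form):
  $\text{True}$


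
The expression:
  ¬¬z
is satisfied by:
  {z: True}


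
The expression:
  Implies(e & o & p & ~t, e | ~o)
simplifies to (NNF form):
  True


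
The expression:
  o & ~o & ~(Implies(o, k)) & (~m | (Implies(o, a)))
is never true.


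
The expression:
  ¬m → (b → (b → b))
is always true.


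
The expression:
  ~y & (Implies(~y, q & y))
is never true.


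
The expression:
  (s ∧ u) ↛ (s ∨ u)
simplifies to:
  False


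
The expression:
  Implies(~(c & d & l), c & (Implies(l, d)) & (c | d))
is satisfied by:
  {c: True, d: True, l: False}
  {c: True, l: False, d: False}
  {c: True, d: True, l: True}


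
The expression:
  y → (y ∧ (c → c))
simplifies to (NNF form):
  True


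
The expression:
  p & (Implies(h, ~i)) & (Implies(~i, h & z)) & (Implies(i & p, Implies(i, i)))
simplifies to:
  p & (h | i) & (i | z) & (~h | ~i)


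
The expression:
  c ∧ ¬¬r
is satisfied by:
  {r: True, c: True}


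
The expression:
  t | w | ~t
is always true.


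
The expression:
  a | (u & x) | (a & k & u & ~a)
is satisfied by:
  {a: True, x: True, u: True}
  {a: True, x: True, u: False}
  {a: True, u: True, x: False}
  {a: True, u: False, x: False}
  {x: True, u: True, a: False}


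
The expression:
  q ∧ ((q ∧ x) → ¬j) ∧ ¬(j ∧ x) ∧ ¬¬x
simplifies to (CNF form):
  q ∧ x ∧ ¬j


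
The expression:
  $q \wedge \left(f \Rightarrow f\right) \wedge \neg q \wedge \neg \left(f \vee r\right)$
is never true.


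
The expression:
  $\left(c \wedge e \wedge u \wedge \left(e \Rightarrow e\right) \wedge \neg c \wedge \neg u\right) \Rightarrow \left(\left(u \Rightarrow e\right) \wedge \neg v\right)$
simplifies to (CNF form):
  $\text{True}$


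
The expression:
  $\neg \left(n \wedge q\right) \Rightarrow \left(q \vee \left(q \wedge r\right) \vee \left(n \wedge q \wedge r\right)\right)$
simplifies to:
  $q$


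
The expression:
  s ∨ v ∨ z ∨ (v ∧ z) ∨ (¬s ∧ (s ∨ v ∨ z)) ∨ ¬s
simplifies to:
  True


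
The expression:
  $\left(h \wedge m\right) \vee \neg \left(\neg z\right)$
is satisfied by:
  {z: True, h: True, m: True}
  {z: True, h: True, m: False}
  {z: True, m: True, h: False}
  {z: True, m: False, h: False}
  {h: True, m: True, z: False}


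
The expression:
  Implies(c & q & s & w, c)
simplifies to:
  True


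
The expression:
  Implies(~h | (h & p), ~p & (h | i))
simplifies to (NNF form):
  ~p & (h | i)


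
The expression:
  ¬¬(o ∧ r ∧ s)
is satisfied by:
  {r: True, s: True, o: True}


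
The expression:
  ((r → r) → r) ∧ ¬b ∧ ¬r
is never true.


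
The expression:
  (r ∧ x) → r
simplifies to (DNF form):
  True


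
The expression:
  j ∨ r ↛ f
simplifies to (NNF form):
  j ∨ (r ∧ ¬f)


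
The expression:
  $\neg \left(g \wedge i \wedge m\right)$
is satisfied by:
  {g: False, m: False, i: False}
  {i: True, g: False, m: False}
  {m: True, g: False, i: False}
  {i: True, m: True, g: False}
  {g: True, i: False, m: False}
  {i: True, g: True, m: False}
  {m: True, g: True, i: False}


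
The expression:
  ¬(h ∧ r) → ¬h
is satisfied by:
  {r: True, h: False}
  {h: False, r: False}
  {h: True, r: True}


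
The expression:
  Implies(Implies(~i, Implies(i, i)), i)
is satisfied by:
  {i: True}


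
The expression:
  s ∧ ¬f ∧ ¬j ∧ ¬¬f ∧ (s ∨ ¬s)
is never true.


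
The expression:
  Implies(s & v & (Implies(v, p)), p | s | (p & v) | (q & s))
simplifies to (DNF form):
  True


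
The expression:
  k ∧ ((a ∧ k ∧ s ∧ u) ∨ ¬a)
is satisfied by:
  {s: True, u: True, k: True, a: False}
  {s: True, k: True, u: False, a: False}
  {u: True, k: True, s: False, a: False}
  {k: True, s: False, u: False, a: False}
  {a: True, s: True, u: True, k: True}


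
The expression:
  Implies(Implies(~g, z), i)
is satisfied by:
  {i: True, z: False, g: False}
  {i: True, g: True, z: False}
  {i: True, z: True, g: False}
  {i: True, g: True, z: True}
  {g: False, z: False, i: False}


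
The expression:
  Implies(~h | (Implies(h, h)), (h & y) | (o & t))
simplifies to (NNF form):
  (h | o) & (h | t) & (o | y) & (t | y)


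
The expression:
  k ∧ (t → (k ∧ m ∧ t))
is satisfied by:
  {k: True, m: True, t: False}
  {k: True, t: False, m: False}
  {k: True, m: True, t: True}


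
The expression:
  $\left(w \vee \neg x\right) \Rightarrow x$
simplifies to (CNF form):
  $x$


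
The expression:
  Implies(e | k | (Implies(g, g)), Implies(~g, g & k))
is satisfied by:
  {g: True}


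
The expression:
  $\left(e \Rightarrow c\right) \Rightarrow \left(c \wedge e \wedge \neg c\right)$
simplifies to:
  $e \wedge \neg c$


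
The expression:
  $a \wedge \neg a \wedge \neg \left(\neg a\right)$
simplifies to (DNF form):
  $\text{False}$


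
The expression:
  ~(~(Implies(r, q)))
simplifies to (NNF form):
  q | ~r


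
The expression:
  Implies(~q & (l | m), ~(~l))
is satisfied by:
  {q: True, l: True, m: False}
  {q: True, m: False, l: False}
  {l: True, m: False, q: False}
  {l: False, m: False, q: False}
  {q: True, l: True, m: True}
  {q: True, m: True, l: False}
  {l: True, m: True, q: False}


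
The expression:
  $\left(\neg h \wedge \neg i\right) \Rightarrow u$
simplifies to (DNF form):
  $h \vee i \vee u$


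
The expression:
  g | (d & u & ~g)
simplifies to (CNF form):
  (d | g) & (g | u)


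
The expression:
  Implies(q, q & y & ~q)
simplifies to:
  ~q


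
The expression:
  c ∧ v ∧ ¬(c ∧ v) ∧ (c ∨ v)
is never true.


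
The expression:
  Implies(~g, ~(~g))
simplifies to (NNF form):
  g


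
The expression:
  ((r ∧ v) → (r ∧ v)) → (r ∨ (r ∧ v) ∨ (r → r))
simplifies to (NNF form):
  True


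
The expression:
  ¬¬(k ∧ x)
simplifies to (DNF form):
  k ∧ x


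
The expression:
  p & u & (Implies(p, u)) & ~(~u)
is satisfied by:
  {p: True, u: True}


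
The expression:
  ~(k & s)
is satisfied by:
  {s: False, k: False}
  {k: True, s: False}
  {s: True, k: False}


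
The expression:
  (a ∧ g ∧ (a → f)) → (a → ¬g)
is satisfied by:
  {g: False, a: False, f: False}
  {f: True, g: False, a: False}
  {a: True, g: False, f: False}
  {f: True, a: True, g: False}
  {g: True, f: False, a: False}
  {f: True, g: True, a: False}
  {a: True, g: True, f: False}


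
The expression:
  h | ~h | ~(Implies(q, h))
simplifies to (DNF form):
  True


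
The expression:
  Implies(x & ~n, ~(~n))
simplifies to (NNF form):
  n | ~x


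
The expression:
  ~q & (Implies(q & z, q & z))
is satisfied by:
  {q: False}


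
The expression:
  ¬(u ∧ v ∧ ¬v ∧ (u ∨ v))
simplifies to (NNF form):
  True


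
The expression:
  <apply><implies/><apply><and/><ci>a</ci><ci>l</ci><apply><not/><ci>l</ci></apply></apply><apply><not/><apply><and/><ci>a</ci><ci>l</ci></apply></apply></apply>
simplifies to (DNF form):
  <true/>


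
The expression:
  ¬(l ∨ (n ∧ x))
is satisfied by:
  {x: False, l: False, n: False}
  {n: True, x: False, l: False}
  {x: True, n: False, l: False}


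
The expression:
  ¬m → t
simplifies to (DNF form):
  m ∨ t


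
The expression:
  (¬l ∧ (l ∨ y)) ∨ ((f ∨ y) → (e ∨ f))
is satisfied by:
  {e: True, f: True, l: False, y: False}
  {e: True, l: False, f: False, y: False}
  {f: True, e: False, l: False, y: False}
  {e: False, l: False, f: False, y: False}
  {y: True, e: True, f: True, l: False}
  {y: True, e: True, l: False, f: False}
  {y: True, f: True, e: False, l: False}
  {y: True, e: False, l: False, f: False}
  {e: True, l: True, f: True, y: False}
  {e: True, l: True, y: False, f: False}
  {l: True, f: True, y: False, e: False}
  {l: True, y: False, f: False, e: False}
  {e: True, l: True, y: True, f: True}
  {e: True, l: True, y: True, f: False}
  {l: True, y: True, f: True, e: False}
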